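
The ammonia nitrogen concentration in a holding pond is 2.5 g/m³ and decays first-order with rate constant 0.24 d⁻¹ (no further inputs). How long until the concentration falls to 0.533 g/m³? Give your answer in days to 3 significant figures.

6.44 d

t = ln(C₀/C)/k = ln(2.5/0.533)/0.24 = 1.546/0.24 = 6.44 d.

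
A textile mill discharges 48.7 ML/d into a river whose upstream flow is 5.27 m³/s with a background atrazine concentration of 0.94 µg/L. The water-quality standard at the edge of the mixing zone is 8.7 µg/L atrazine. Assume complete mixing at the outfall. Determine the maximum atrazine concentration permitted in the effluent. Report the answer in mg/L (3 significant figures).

48.7 ML/d = 0.5637 m³/s.
0.94 µg/L = 0.00094 mg/L.
8.7 µg/L = 0.0087 mg/L.
Mass balance: 0.0087·5.834 = 0.5637·Cₑ + 5.27·0.00094.
Cₑ = (0.05075 − 0.004954) / 0.5637 = 0.08125 mg/L.

0.0813 mg/L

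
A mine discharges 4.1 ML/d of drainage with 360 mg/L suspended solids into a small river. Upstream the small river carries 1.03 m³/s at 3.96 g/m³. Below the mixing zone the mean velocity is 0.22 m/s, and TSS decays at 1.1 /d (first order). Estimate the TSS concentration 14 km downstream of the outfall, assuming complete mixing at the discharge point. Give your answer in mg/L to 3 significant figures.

8.74 mg/L

4.1 ML/d = 0.04745 m³/s.
After complete mixing, C₀ = (0.04745·360 + 1.03·3.96) / 1.077 = 19.64 mg/L.
Travel time t = 1.4e+04 m / 0.22 m/s = 6.364e+04 s = 0.7365 d.
C = 19.64·exp(−1.1·0.7365) = 19.64·0.4448 = 8.736 mg/L.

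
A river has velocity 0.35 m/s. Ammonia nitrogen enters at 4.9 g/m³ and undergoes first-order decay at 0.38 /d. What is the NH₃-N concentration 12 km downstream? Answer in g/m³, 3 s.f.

4.21 g/m³

Travel time t = 12 km / 0.35 m/s = 1.2e+04/0.35 = 3.429e+04 s = 0.3968 d.
First-order decay: C = 4.9·exp(−0.38·0.3968) = 4.9·0.86 = 4.214 g/m³.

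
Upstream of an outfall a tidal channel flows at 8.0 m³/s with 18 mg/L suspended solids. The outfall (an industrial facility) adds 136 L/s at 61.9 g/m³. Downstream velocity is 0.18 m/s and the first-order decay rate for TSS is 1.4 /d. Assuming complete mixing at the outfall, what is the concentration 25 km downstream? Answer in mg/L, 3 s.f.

136 L/s = 0.136 m³/s.
After complete mixing, C₀ = (0.136·61.9 + 8·18) / 8.136 = 18.73 mg/L.
Travel time t = 2.5e+04 m / 0.18 m/s = 1.389e+05 s = 1.608 d.
C = 18.73·exp(−1.4·1.608) = 18.73·0.1053 = 1.974 mg/L.

1.97 mg/L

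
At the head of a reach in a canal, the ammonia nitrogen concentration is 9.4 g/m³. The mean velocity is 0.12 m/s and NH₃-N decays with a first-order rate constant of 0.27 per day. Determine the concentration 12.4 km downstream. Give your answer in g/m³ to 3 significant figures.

6.81 g/m³

Travel time t = 12.4 km / 0.12 m/s = 1.24e+04/0.12 = 1.033e+05 s = 1.196 d.
First-order decay: C = 9.4·exp(−0.27·1.196) = 9.4·0.724 = 6.806 g/m³.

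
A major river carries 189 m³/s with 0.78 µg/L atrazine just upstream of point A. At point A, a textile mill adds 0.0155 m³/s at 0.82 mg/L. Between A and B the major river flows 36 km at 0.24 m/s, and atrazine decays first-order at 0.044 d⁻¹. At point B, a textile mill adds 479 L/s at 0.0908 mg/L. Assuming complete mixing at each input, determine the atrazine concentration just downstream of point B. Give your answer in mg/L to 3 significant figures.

0.78 µg/L = 0.00078 mg/L.
After input A: C = (189·0.00078 + 0.0155·0.82) / 189 = 0.0008472 mg/L.
Over the 36 km reach to input B (t = 1.5e+05 s = 1.736 d), decay gives C = 0.0008472·exp(−0.044·1.736) = 0.0007849 mg/L.
479 L/s = 0.479 m³/s.
After input B: C = (189·0.0007849 + 0.479·0.0908) / 189.5 = 0.001012 mg/L.

0.00101 mg/L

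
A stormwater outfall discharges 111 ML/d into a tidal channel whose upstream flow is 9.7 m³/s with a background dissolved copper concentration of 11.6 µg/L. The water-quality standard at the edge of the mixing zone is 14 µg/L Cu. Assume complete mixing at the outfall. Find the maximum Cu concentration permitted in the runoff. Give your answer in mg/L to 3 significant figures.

111 ML/d = 1.285 m³/s.
11.6 µg/L = 0.0116 mg/L.
14 µg/L = 0.014 mg/L.
Mass balance: 0.014·10.98 = 1.285·Cₑ + 9.7·0.0116.
Cₑ = (0.1538 − 0.1125) / 1.285 = 0.03212 mg/L.

0.0321 mg/L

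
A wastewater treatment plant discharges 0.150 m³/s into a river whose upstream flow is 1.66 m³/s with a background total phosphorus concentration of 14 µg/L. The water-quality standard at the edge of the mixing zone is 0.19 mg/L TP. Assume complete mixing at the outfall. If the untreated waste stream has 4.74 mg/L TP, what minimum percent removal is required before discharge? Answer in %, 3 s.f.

54.9 %

14 µg/L = 0.014 mg/L.
Mass balance: 0.19·1.81 = 0.15·Cₑ + 1.66·0.014.
Cₑ = (0.3439 − 0.02324) / 0.15 = 2.138 mg/L.
Required removal = 1 − 2.138/4.74 = 54.9 %.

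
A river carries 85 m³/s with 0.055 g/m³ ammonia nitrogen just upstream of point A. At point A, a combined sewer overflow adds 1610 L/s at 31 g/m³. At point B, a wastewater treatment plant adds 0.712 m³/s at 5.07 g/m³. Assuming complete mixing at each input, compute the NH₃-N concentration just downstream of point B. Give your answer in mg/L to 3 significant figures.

0.666 mg/L

1610 L/s = 1.61 m³/s.
After input A: C = (85·0.055 + 1.61·31) / 86.61 = 0.6302 mg/L.
After input B: C = (86.61·0.6302 + 0.712·5.07) / 87.32 = 0.6664 mg/L.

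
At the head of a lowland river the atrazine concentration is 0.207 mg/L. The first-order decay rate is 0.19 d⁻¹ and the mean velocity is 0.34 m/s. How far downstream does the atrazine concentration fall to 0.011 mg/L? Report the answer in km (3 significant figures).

From C = C₀·e^(−kt), t = ln(C₀/C)/k = ln(0.207/0.011)/0.19 = 2.935/0.19 = 15.45 d.
Distance = v·t = 0.34 m/s × 1.335e+06 s = 4.538e+05 m = 453.8 km.

454 km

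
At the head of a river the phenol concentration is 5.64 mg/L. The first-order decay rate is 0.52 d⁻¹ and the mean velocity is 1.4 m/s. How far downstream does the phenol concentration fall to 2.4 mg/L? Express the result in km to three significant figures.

199 km

From C = C₀·e^(−kt), t = ln(C₀/C)/k = ln(5.64/2.4)/0.52 = 0.8544/0.52 = 1.643 d.
Distance = v·t = 1.4 m/s × 1.42e+05 s = 1.988e+05 m = 198.8 km.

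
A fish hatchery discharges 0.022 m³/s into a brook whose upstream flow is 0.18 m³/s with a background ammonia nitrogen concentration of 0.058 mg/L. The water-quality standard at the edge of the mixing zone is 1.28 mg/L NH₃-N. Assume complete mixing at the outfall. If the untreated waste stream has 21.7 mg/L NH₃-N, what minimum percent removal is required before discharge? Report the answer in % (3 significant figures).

Mass balance: 1.28·0.202 = 0.022·Cₑ + 0.18·0.058.
Cₑ = (0.2586 − 0.01044) / 0.022 = 11.28 mg/L.
Required removal = 1 − 11.28/21.7 = 48.03 %.

48.0 %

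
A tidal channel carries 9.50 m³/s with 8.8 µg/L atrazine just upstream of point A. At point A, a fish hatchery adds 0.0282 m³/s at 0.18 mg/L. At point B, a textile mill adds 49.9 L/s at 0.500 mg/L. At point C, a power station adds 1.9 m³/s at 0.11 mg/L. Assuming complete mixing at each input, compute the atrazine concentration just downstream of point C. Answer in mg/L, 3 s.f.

0.0281 mg/L

8.8 µg/L = 0.0088 mg/L.
After input A: C = (9.5·0.0088 + 0.0282·0.18) / 9.528 = 0.009307 mg/L.
49.9 L/s = 0.0499 m³/s.
After input B: C = (9.528·0.009307 + 0.0499·0.5) / 9.578 = 0.01186 mg/L.
After input C: C = (9.578·0.01186 + 1.9·0.11) / 11.48 = 0.02811 mg/L.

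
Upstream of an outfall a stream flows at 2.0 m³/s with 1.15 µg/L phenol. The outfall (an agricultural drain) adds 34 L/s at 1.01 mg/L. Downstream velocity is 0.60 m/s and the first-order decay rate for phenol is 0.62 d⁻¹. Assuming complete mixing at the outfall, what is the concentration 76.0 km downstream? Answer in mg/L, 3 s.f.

34 L/s = 0.034 m³/s.
1.15 µg/L = 0.00115 mg/L.
After complete mixing, C₀ = (0.034·1.01 + 2·0.00115) / 2.034 = 0.01801 mg/L.
Travel time t = 7.6e+04 m / 0.60 m/s = 1.267e+05 s = 1.466 d.
C = 0.01801·exp(−0.62·1.466) = 0.01801·0.4029 = 0.007259 mg/L.

0.00726 mg/L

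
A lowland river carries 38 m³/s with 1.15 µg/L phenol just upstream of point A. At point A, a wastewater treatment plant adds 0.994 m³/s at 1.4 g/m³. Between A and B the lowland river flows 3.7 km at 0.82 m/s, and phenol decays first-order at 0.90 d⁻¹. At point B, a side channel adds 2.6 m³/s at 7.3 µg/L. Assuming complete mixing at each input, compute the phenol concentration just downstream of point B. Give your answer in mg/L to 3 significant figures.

0.0334 mg/L

1.15 µg/L = 0.00115 mg/L.
After input A: C = (38·0.00115 + 0.994·1.4) / 38.99 = 0.03681 mg/L.
Over the 3.7 km reach to input B (t = 4512 s = 0.05222 d), decay gives C = 0.03681·exp(−0.90·0.05222) = 0.03512 mg/L.
7.3 µg/L = 0.0073 mg/L.
After input B: C = (38.99·0.03512 + 2.6·0.0073) / 41.59 = 0.03338 mg/L.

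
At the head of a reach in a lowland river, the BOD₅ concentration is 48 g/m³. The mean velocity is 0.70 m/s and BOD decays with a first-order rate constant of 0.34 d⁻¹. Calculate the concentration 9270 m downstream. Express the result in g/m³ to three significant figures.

45.6 g/m³

Travel time t = 9270 m / 0.70 m/s = 9270/0.70 = 1.324e+04 s = 0.1533 d.
First-order decay: C = 48·exp(−0.34·0.1533) = 48·0.9492 = 45.56 g/m³.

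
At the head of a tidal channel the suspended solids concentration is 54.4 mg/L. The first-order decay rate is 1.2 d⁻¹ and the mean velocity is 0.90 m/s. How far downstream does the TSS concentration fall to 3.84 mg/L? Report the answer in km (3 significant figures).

172 km

From C = C₀·e^(−kt), t = ln(C₀/C)/k = ln(54.4/3.84)/1.2 = 2.651/1.2 = 2.209 d.
Distance = v·t = 0.90 m/s × 1.909e+05 s = 1.718e+05 m = 171.8 km.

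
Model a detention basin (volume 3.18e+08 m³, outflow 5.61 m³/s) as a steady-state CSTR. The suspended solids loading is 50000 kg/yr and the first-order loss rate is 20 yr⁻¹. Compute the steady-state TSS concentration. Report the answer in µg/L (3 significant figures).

Outflow Q = 5.61 m³/s × 3.156e+07 s/yr = 1.77e+08 m³/yr.
Steady-state CSTR mass balance: W = Q·C + k·V·C, so C = W/(Q + kV).
Q + kV = 1.77e+08 + 20·3.18e+08 = 6.537e+09 m³/yr.
C = 50000/6.537e+09 = 7.649e-06 kg/m³ = 0.007649 mg/L = 7.649 µg/L.

7.65 µg/L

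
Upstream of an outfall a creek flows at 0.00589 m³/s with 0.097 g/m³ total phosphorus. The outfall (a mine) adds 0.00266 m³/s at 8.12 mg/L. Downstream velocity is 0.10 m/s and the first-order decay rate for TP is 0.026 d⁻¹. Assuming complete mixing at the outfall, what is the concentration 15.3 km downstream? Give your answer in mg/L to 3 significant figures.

After complete mixing, C₀ = (0.00266·8.12 + 0.00589·0.097) / 0.00855 = 2.593 mg/L.
Travel time t = 1.53e+04 m / 0.10 m/s = 1.53e+05 s = 1.771 d.
C = 2.593·exp(−0.026·1.771) = 2.593·0.955 = 2.476 mg/L.

2.48 mg/L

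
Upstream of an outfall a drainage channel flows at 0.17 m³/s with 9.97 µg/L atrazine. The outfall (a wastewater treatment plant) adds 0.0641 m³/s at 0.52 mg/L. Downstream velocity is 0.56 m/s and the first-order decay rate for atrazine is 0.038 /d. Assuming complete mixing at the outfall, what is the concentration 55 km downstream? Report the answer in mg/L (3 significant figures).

0.143 mg/L

9.97 µg/L = 0.00997 mg/L.
After complete mixing, C₀ = (0.0641·0.52 + 0.17·0.00997) / 0.2341 = 0.1496 mg/L.
Travel time t = 5.5e+04 m / 0.56 m/s = 9.821e+04 s = 1.137 d.
C = 0.1496·exp(−0.038·1.137) = 0.1496·0.9577 = 0.1433 mg/L.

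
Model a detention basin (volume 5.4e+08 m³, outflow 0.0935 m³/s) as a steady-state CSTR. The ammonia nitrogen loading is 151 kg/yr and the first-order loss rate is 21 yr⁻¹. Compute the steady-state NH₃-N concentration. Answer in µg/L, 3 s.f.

Outflow Q = 0.0935 m³/s × 3.156e+07 s/yr = 2.951e+06 m³/yr.
Steady-state CSTR mass balance: W = Q·C + k·V·C, so C = W/(Q + kV).
Q + kV = 2.951e+06 + 21·5.4e+08 = 1.134e+10 m³/yr.
C = 151/1.134e+10 = 1.331e-08 kg/m³ = 1.331e-05 mg/L = 0.01331 µg/L.

0.0133 µg/L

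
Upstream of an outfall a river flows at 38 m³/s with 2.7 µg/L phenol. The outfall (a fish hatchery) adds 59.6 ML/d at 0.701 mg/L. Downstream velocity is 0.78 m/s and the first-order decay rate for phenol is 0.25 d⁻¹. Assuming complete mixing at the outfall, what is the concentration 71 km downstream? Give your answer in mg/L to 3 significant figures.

59.6 ML/d = 0.6898 m³/s.
2.7 µg/L = 0.0027 mg/L.
After complete mixing, C₀ = (0.6898·0.701 + 38·0.0027) / 38.69 = 0.01515 mg/L.
Travel time t = 7.1e+04 m / 0.78 m/s = 9.103e+04 s = 1.054 d.
C = 0.01515·exp(−0.25·1.054) = 0.01515·0.7684 = 0.01164 mg/L.

0.0116 mg/L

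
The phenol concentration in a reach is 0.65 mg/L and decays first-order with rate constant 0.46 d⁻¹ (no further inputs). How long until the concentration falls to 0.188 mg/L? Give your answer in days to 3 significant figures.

t = ln(C₀/C)/k = ln(0.65/0.188)/0.46 = 1.241/0.46 = 2.697 d.

2.70 d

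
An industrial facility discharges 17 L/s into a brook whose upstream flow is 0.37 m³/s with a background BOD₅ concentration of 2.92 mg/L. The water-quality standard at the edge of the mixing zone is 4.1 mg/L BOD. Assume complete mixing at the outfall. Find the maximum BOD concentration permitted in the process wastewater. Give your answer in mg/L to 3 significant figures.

29.8 mg/L

17 L/s = 0.017 m³/s.
Mass balance: 4.1·0.387 = 0.017·Cₑ + 0.37·2.92.
Cₑ = (1.587 − 1.08) / 0.017 = 29.78 mg/L.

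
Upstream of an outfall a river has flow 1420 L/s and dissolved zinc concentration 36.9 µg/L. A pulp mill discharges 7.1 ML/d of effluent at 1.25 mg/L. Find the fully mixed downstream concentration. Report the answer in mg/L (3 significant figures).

0.103 mg/L

7.1 ML/d = 0.08218 m³/s.
1420 L/s = 1.42 m³/s.
36.9 µg/L = 0.0369 mg/L.
Conservation of mass across the mixing zone: C = (0.08218·1.25 + 1.42·0.0369) / (0.08218 + 1.42) = 0.1551/1.502 = 0.1033 mg/L.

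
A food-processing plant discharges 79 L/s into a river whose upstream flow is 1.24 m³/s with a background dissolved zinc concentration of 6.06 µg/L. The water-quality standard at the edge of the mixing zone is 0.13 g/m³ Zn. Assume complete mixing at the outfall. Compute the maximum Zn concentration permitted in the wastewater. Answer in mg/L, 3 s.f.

2.08 mg/L

79 L/s = 0.079 m³/s.
6.06 µg/L = 0.00606 mg/L.
Mass balance: 0.13·1.319 = 0.079·Cₑ + 1.24·0.00606.
Cₑ = (0.1715 − 0.007514) / 0.079 = 2.075 mg/L.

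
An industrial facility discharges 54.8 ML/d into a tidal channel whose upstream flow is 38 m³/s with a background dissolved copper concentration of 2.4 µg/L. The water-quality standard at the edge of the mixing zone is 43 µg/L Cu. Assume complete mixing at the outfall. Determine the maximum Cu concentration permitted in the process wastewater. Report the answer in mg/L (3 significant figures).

2.48 mg/L

54.8 ML/d = 0.6343 m³/s.
2.4 µg/L = 0.0024 mg/L.
43 µg/L = 0.043 mg/L.
Mass balance: 0.043·38.63 = 0.6343·Cₑ + 38·0.0024.
Cₑ = (1.661 − 0.0912) / 0.6343 = 2.475 mg/L.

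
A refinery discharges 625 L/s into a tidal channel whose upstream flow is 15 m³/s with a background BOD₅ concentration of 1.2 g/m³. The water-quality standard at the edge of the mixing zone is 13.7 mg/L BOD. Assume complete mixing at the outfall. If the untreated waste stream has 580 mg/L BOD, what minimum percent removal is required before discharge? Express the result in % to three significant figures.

625 L/s = 0.625 m³/s.
Mass balance: 13.7·15.62 = 0.625·Cₑ + 15·1.2.
Cₑ = (214.1 − 18) / 0.625 = 313.7 mg/L.
Required removal = 1 − 313.7/580 = 45.91 %.

45.9 %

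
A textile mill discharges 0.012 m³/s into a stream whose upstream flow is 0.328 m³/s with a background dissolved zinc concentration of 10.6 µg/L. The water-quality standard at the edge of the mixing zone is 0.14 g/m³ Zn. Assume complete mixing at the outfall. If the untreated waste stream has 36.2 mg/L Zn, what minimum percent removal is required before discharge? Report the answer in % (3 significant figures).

10.6 µg/L = 0.0106 mg/L.
Mass balance: 0.14·0.34 = 0.012·Cₑ + 0.328·0.0106.
Cₑ = (0.0476 − 0.003477) / 0.012 = 3.677 mg/L.
Required removal = 1 − 3.677/36.2 = 89.84 %.

89.8 %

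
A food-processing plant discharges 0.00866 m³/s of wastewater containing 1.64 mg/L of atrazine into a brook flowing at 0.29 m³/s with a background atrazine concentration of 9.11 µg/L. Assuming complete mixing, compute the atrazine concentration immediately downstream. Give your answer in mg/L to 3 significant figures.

9.11 µg/L = 0.00911 mg/L.
By mass balance at complete mixing, C = (0.00866·1.64 + 0.29·0.00911) / (0.00866 + 0.29) = 0.01684/0.2987 = 0.0564 mg/L.

0.0564 mg/L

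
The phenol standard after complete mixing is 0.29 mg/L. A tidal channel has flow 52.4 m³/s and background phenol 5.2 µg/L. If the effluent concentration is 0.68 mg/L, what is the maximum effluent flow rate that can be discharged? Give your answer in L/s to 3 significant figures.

38300 L/s

5.2 µg/L = 0.0052 mg/L.
Mass balance at complete mixing: C_std·(Q_w + Q_r) = Q_w·C_e + Q_r·C_b.
Rearranging, Q_w = Q_r·(C_std − C_b)/(C_e − C_std) = 52.4·(0.29 − 0.0052) / (0.68 − 0.29) = 38.27 m³/s.
= 3.827e+04 L/s.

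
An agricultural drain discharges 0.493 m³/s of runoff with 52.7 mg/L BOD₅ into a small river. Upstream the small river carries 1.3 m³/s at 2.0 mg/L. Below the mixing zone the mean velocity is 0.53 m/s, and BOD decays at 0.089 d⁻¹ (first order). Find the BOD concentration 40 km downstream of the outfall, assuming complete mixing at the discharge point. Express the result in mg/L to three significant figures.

14.7 mg/L

After complete mixing, C₀ = (0.493·52.7 + 1.3·2) / 1.793 = 15.94 mg/L.
Travel time t = 4e+04 m / 0.53 m/s = 7.547e+04 s = 0.8735 d.
C = 15.94·exp(−0.089·0.8735) = 15.94·0.9252 = 14.75 mg/L.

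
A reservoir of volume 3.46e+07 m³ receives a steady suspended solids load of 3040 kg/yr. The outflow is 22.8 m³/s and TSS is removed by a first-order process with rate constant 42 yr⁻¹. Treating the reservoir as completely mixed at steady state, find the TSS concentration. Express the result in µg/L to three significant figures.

Outflow Q = 22.8 m³/s × 3.156e+07 s/yr = 7.195e+08 m³/yr.
Steady-state CSTR mass balance: W = Q·C + k·V·C, so C = W/(Q + kV).
Q + kV = 7.195e+08 + 42·3.46e+07 = 2.173e+09 m³/yr.
C = 3040/2.173e+09 = 1.399e-06 kg/m³ = 0.001399 mg/L = 1.399 µg/L.

1.40 µg/L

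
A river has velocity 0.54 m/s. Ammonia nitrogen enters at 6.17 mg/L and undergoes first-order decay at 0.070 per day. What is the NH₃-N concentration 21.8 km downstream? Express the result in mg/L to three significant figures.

Travel time t = 21.8 km / 0.54 m/s = 2.18e+04/0.54 = 4.037e+04 s = 0.4672 d.
First-order decay: C = 6.17·exp(−0.070·0.4672) = 6.17·0.9678 = 5.971 mg/L.

5.97 mg/L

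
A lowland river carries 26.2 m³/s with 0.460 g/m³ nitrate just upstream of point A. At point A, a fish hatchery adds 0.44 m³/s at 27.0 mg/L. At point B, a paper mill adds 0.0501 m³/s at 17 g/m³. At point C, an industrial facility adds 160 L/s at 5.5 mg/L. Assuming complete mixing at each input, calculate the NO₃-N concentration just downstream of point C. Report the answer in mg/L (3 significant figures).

0.956 mg/L

After input A: C = (26.2·0.46 + 0.44·27) / 26.64 = 0.8983 mg/L.
After input B: C = (26.64·0.8983 + 0.0501·17) / 26.69 = 0.9286 mg/L.
160 L/s = 0.16 m³/s.
After input C: C = (26.69·0.9286 + 0.16·5.5) / 26.85 = 0.9558 mg/L.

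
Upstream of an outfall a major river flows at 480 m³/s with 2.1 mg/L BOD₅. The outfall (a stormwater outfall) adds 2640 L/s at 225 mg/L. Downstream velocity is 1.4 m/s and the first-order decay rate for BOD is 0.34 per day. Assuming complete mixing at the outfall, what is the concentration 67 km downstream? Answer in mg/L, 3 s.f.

2640 L/s = 2.64 m³/s.
After complete mixing, C₀ = (2.64·225 + 480·2.1) / 482.6 = 3.319 mg/L.
Travel time t = 6.7e+04 m / 1.4 m/s = 4.786e+04 s = 0.5539 d.
C = 3.319·exp(−0.34·0.5539) = 3.319·0.8283 = 2.749 mg/L.

2.75 mg/L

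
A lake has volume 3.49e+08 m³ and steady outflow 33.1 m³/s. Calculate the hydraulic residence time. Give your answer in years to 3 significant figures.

Q = 33.1 m³/s × 3.156e+07 s/yr = 1.045e+09 m³/yr.
Hydraulic residence time τ = V/Q = 3.49e+08/1.045e+09 = 0.3341 yr.

0.334 yr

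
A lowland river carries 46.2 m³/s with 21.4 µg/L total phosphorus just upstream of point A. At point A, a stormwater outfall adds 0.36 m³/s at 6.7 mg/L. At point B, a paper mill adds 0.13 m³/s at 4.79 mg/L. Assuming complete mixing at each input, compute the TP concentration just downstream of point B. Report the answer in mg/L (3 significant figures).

21.4 µg/L = 0.0214 mg/L.
After input A: C = (46.2·0.0214 + 0.36·6.7) / 46.56 = 0.07304 mg/L.
After input B: C = (46.56·0.07304 + 0.13·4.79) / 46.69 = 0.08617 mg/L.

0.0862 mg/L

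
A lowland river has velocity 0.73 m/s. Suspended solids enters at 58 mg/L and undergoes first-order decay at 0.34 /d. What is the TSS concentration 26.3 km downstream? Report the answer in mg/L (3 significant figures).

Travel time t = 26.3 km / 0.73 m/s = 2.63e+04/0.73 = 3.603e+04 s = 0.417 d.
First-order decay: C = 58·exp(−0.34·0.417) = 58·0.8678 = 50.33 mg/L.

50.3 mg/L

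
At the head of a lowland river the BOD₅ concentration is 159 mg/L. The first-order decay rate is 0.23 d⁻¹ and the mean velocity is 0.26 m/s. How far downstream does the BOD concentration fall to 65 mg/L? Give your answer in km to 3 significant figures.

From C = C₀·e^(−kt), t = ln(C₀/C)/k = ln(159/65)/0.23 = 0.8945/0.23 = 3.889 d.
Distance = v·t = 0.26 m/s × 3.36e+05 s = 8.737e+04 m = 87.37 km.

87.4 km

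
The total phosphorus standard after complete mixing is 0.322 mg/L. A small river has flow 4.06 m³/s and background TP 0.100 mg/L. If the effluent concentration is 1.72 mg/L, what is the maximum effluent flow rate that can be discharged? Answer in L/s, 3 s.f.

645 L/s

Mass balance at complete mixing: C_std·(Q_w + Q_r) = Q_w·C_e + Q_r·C_b.
Rearranging, Q_w = Q_r·(C_std − C_b)/(C_e − C_std) = 4.06·(0.322 − 0.1) / (1.72 − 0.322) = 0.6447 m³/s.
= 644.7 L/s.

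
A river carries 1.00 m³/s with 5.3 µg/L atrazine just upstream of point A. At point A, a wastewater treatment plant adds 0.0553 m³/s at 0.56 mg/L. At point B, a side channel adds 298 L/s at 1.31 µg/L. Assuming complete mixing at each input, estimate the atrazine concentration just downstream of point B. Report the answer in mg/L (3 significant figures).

0.0271 mg/L

5.3 µg/L = 0.0053 mg/L.
After input A: C = (1·0.0053 + 0.0553·0.56) / 1.055 = 0.03437 mg/L.
298 L/s = 0.298 m³/s.
1.31 µg/L = 0.00131 mg/L.
After input B: C = (1.055·0.03437 + 0.298·0.00131) / 1.353 = 0.02709 mg/L.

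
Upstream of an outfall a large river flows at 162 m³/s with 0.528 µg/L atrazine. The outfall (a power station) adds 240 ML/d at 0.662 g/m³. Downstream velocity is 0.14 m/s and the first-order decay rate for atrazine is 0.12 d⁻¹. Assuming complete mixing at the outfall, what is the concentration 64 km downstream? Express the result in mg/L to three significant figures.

0.00619 mg/L

240 ML/d = 2.778 m³/s.
0.528 µg/L = 0.000528 mg/L.
After complete mixing, C₀ = (2.778·0.662 + 162·0.000528) / 164.8 = 0.01168 mg/L.
Travel time t = 6.4e+04 m / 0.14 m/s = 4.571e+05 s = 5.291 d.
C = 0.01168·exp(−0.12·5.291) = 0.01168·0.53 = 0.00619 mg/L.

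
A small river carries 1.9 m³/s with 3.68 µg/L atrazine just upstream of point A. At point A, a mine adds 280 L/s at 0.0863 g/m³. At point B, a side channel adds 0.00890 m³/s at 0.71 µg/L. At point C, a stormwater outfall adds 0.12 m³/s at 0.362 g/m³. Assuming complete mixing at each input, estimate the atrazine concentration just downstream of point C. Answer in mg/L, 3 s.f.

0.0323 mg/L

3.68 µg/L = 0.00368 mg/L.
280 L/s = 0.28 m³/s.
After input A: C = (1.9·0.00368 + 0.28·0.0863) / 2.18 = 0.01429 mg/L.
0.71 µg/L = 0.00071 mg/L.
After input B: C = (2.18·0.01429 + 0.0089·0.00071) / 2.189 = 0.01424 mg/L.
After input C: C = (2.189·0.01424 + 0.12·0.362) / 2.309 = 0.03231 mg/L.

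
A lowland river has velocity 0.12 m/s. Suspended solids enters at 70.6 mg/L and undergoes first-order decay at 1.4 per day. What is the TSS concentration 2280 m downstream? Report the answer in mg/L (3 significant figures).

Travel time t = 2280 m / 0.12 m/s = 2280/0.12 = 1.9e+04 s = 0.2199 d.
First-order decay: C = 70.6·exp(−1.4·0.2199) = 70.6·0.735 = 51.89 mg/L.

51.9 mg/L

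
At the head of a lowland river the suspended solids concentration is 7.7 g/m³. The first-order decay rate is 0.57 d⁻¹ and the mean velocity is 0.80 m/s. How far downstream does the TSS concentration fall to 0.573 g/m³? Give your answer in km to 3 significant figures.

315 km

From C = C₀·e^(−kt), t = ln(C₀/C)/k = ln(7.7/0.573)/0.57 = 2.598/0.57 = 4.558 d.
Distance = v·t = 0.80 m/s × 3.938e+05 s = 3.151e+05 m = 315.1 km.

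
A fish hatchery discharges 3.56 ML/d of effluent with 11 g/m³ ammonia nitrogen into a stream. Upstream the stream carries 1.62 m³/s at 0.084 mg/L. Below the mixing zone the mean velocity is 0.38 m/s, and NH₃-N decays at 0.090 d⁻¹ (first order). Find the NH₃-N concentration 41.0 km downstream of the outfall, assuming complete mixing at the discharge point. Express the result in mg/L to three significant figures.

3.56 ML/d = 0.0412 m³/s.
After complete mixing, C₀ = (0.0412·11 + 1.62·0.084) / 1.661 = 0.3548 mg/L.
Travel time t = 4.1e+04 m / 0.38 m/s = 1.079e+05 s = 1.249 d.
C = 0.3548·exp(−0.090·1.249) = 0.3548·0.8937 = 0.317 mg/L.

0.317 mg/L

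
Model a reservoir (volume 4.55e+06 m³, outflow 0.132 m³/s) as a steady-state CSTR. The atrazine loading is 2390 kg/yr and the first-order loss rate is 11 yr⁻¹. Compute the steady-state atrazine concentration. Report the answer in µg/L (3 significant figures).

Outflow Q = 0.132 m³/s × 3.156e+07 s/yr = 4.166e+06 m³/yr.
Steady-state CSTR mass balance: W = Q·C + k·V·C, so C = W/(Q + kV).
Q + kV = 4.166e+06 + 11·4.55e+06 = 5.422e+07 m³/yr.
C = 2390/5.422e+07 = 4.408e-05 kg/m³ = 0.04408 mg/L = 44.08 µg/L.

44.1 µg/L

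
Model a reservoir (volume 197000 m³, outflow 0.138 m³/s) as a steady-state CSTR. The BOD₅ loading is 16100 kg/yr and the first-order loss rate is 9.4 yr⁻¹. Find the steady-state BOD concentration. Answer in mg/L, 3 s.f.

2.59 mg/L

Outflow Q = 0.138 m³/s × 3.156e+07 s/yr = 4.355e+06 m³/yr.
Steady-state CSTR mass balance: W = Q·C + k·V·C, so C = W/(Q + kV).
Q + kV = 4.355e+06 + 9.4·197000 = 6.207e+06 m³/yr.
C = 16100/6.207e+06 = 0.002594 kg/m³ = 2.594 mg/L.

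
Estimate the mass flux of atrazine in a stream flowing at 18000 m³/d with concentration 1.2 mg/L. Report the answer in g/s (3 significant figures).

0.250 g/s

18000 m³/d = 0.2083 m³/s.
Mass flux = Q·C = 0.2083 m³/s × 1.2 g/m³ = 0.25 g/s.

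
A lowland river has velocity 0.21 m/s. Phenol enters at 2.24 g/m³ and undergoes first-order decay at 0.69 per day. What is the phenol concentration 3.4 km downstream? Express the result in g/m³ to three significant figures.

1.97 g/m³

Travel time t = 3.4 km / 0.21 m/s = 3400/0.21 = 1.619e+04 s = 0.1874 d.
First-order decay: C = 2.24·exp(−0.69·0.1874) = 2.24·0.8787 = 1.968 g/m³.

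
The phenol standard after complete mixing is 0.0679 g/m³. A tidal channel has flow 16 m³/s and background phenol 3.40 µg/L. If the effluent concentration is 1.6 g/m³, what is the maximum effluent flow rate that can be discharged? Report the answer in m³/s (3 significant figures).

0.674 m³/s

3.40 µg/L = 0.0034 mg/L.
Mass balance at complete mixing: C_std·(Q_w + Q_r) = Q_w·C_e + Q_r·C_b.
Rearranging, Q_w = Q_r·(C_std − C_b)/(C_e − C_std) = 16·(0.0679 − 0.0034) / (1.6 − 0.0679) = 0.6736 m³/s.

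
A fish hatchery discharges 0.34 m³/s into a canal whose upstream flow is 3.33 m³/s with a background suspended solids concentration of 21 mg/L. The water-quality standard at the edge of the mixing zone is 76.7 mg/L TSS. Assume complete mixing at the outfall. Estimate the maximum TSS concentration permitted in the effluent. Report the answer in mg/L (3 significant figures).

622 mg/L

Mass balance: 76.7·3.67 = 0.34·Cₑ + 3.33·21.
Cₑ = (281.5 − 69.93) / 0.34 = 622.2 mg/L.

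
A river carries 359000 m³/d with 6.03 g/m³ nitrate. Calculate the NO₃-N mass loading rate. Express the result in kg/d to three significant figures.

2160 kg/d

359000 m³/d = 4.155 m³/s.
Mass flux = Q·C = 4.155 m³/s × 6.03 g/m³ = 25.06 g/s.
= 25.06 g/s × 86.4 = 2165 kg/d.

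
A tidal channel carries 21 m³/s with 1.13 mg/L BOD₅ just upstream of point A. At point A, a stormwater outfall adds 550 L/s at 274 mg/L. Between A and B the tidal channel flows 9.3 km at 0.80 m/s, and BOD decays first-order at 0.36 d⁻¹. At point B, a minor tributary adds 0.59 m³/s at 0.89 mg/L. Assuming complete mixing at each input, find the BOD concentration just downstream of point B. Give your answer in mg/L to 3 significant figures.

550 L/s = 0.55 m³/s.
After input A: C = (21·1.13 + 0.55·274) / 21.55 = 8.094 mg/L.
Over the 9.3 km reach to input B (t = 1.162e+04 s = 0.1345 d), decay gives C = 8.094·exp(−0.36·0.1345) = 7.711 mg/L.
After input B: C = (21.55·7.711 + 0.59·0.89) / 22.14 = 7.53 mg/L.

7.53 mg/L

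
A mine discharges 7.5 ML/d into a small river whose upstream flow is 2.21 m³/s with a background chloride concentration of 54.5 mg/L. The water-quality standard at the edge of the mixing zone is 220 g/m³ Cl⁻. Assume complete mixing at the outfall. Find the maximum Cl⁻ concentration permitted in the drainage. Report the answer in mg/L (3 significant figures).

4430 mg/L

7.5 ML/d = 0.08681 m³/s.
Mass balance: 220·2.297 = 0.08681·Cₑ + 2.21·54.5.
Cₑ = (505.3 − 120.4) / 0.08681 = 4433 mg/L.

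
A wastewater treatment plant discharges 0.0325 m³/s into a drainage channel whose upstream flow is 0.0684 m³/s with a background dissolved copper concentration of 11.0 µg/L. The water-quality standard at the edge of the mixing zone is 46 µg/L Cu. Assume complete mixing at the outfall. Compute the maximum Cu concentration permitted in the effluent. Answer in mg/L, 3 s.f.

11.0 µg/L = 0.011 mg/L.
46 µg/L = 0.046 mg/L.
Mass balance: 0.046·0.1009 = 0.0325·Cₑ + 0.0684·0.011.
Cₑ = (0.004641 − 0.0007524) / 0.0325 = 0.1197 mg/L.

0.120 mg/L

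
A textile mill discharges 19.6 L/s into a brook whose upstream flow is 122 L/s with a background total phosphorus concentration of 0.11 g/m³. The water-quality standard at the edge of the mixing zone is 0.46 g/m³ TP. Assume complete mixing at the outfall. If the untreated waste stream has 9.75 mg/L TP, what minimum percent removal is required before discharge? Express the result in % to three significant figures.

19.6 L/s = 0.0196 m³/s.
122 L/s = 0.122 m³/s.
Mass balance: 0.46·0.1416 = 0.0196·Cₑ + 0.122·0.11.
Cₑ = (0.06514 − 0.01342) / 0.0196 = 2.639 mg/L.
Required removal = 1 − 2.639/9.75 = 72.94 %.

72.9 %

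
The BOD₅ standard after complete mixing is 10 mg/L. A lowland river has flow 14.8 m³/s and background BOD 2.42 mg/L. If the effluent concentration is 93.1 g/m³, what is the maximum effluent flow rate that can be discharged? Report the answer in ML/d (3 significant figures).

Mass balance at complete mixing: C_std·(Q_w + Q_r) = Q_w·C_e + Q_r·C_b.
Rearranging, Q_w = Q_r·(C_std − C_b)/(C_e − C_std) = 14.8·(10 − 2.42) / (93.1 − 10) = 1.35 m³/s.
= 116.6 ML/d.

117 ML/d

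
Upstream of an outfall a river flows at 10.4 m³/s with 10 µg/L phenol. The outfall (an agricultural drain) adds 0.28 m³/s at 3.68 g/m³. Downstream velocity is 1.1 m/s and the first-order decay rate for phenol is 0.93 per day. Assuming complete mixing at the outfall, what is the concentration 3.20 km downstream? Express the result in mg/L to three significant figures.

10 µg/L = 0.01 mg/L.
After complete mixing, C₀ = (0.28·3.68 + 10.4·0.01) / 10.68 = 0.1062 mg/L.
Travel time t = 3200 m / 1.1 m/s = 2909 s = 0.03367 d.
C = 0.1062·exp(−0.93·0.03367) = 0.1062·0.9692 = 0.1029 mg/L.

0.103 mg/L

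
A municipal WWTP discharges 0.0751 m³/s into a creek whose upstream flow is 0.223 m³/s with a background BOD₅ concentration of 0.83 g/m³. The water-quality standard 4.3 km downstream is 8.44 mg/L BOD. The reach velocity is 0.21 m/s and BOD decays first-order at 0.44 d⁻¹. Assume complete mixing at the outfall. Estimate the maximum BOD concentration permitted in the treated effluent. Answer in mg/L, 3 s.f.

34.7 mg/L

Travel time to the compliance point: t = 4300/0.21 = 2.048e+04 s = 0.237 d; decay factor exp(−0.44·0.237) = 0.901.
So the concentration just after mixing may be at most 8.44/0.901 = 9.368 mg/L.
Mass balance: 9.368·0.2981 = 0.0751·Cₑ + 0.223·0.83.
Cₑ = (2.792 − 0.1851) / 0.0751 = 34.72 mg/L.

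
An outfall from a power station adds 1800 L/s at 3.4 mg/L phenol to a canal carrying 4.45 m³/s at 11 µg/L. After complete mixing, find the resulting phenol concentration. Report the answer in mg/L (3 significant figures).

1800 L/s = 1.8 m³/s.
11 µg/L = 0.011 mg/L.
Conservation of mass across the mixing zone: C = (1.8·3.4 + 4.45·0.011) / (1.8 + 4.45) = 6.169/6.25 = 0.987 mg/L.

0.987 mg/L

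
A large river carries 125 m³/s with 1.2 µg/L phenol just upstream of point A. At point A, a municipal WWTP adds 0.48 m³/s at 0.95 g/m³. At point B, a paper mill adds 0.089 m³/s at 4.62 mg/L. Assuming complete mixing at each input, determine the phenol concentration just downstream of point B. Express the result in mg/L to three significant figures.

0.00810 mg/L

1.2 µg/L = 0.0012 mg/L.
After input A: C = (125·0.0012 + 0.48·0.95) / 125.5 = 0.004829 mg/L.
After input B: C = (125.5·0.004829 + 0.089·4.62) / 125.6 = 0.008101 mg/L.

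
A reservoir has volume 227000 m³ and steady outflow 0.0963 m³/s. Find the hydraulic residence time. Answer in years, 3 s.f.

0.0747 yr

Q = 0.0963 m³/s × 3.156e+07 s/yr = 3.039e+06 m³/yr.
Hydraulic residence time τ = V/Q = 227000/3.039e+06 = 0.0747 yr.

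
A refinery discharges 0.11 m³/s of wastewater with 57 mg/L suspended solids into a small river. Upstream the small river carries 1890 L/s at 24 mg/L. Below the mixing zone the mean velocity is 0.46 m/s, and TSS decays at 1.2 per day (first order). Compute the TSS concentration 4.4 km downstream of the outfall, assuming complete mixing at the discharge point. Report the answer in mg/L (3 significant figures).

22.6 mg/L

1890 L/s = 1.89 m³/s.
After complete mixing, C₀ = (0.11·57 + 1.89·24) / 2 = 25.82 mg/L.
Travel time t = 4400 m / 0.46 m/s = 9565 s = 0.1107 d.
C = 25.82·exp(−1.2·0.1107) = 25.82·0.8756 = 22.6 mg/L.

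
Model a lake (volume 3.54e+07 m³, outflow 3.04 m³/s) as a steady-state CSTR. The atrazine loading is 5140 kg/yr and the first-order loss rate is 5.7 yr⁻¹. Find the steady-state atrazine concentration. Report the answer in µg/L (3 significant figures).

Outflow Q = 3.04 m³/s × 3.156e+07 s/yr = 9.594e+07 m³/yr.
Steady-state CSTR mass balance: W = Q·C + k·V·C, so C = W/(Q + kV).
Q + kV = 9.594e+07 + 5.7·3.54e+07 = 2.977e+08 m³/yr.
C = 5140/2.977e+08 = 1.726e-05 kg/m³ = 0.01726 mg/L = 17.26 µg/L.

17.3 µg/L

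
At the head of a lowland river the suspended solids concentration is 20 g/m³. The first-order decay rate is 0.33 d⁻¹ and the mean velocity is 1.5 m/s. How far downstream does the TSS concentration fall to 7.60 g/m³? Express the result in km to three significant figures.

From C = C₀·e^(−kt), t = ln(C₀/C)/k = ln(20/7.60)/0.33 = 0.9676/0.33 = 2.932 d.
Distance = v·t = 1.5 m/s × 2.533e+05 s = 3.8e+05 m = 380 km.

380 km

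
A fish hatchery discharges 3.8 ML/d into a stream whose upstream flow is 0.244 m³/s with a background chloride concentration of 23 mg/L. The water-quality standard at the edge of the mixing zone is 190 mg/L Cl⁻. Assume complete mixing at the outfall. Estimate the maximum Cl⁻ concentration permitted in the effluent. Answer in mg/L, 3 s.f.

3.8 ML/d = 0.04398 m³/s.
Mass balance: 190·0.288 = 0.04398·Cₑ + 0.244·23.
Cₑ = (54.72 − 5.612) / 0.04398 = 1116 mg/L.

1120 mg/L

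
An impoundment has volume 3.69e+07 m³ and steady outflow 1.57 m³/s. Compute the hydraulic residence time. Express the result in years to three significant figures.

Q = 1.57 m³/s × 3.156e+07 s/yr = 4.955e+07 m³/yr.
Hydraulic residence time τ = V/Q = 3.69e+07/4.955e+07 = 0.7448 yr.

0.745 yr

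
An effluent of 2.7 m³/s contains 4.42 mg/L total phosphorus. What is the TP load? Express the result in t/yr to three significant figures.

Mass flux = Q·C = 2.7 m³/s × 4.42 g/m³ = 11.93 g/s.
= 11.93 g/s × 31.56 = 376.6 t/yr.

377 t/yr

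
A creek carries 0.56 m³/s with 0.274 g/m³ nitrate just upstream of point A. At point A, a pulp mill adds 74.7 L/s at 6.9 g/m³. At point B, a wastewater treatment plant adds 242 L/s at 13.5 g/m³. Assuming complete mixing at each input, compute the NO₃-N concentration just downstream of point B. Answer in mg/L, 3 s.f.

74.7 L/s = 0.0747 m³/s.
After input A: C = (0.56·0.274 + 0.0747·6.9) / 0.6347 = 1.054 mg/L.
242 L/s = 0.242 m³/s.
After input B: C = (0.6347·1.054 + 0.242·13.5) / 0.8767 = 4.489 mg/L.

4.49 mg/L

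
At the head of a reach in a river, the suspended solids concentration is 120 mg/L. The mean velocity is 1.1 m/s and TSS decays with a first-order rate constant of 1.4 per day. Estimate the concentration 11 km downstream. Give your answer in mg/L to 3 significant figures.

Travel time t = 11 km / 1.1 m/s = 1.1e+04/1.1 = 1e+04 s = 0.1157 d.
First-order decay: C = 120·exp(−1.4·0.1157) = 120·0.8504 = 102 mg/L.

102 mg/L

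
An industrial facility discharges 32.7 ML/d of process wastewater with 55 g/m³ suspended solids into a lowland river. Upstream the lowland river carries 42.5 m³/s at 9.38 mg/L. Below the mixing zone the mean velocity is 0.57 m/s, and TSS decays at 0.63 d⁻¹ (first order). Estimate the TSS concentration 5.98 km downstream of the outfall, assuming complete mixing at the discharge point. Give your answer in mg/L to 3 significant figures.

32.7 ML/d = 0.3785 m³/s.
After complete mixing, C₀ = (0.3785·55 + 42.5·9.38) / 42.88 = 9.783 mg/L.
Travel time t = 5980 m / 0.57 m/s = 1.049e+04 s = 0.1214 d.
C = 9.783·exp(−0.63·0.1214) = 9.783·0.9264 = 9.062 mg/L.

9.06 mg/L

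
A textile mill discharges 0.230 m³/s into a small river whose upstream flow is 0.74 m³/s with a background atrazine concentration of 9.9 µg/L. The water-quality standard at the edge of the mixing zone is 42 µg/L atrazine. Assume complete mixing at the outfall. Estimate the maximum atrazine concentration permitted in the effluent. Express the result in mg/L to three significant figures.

9.9 µg/L = 0.0099 mg/L.
42 µg/L = 0.042 mg/L.
Mass balance: 0.042·0.97 = 0.23·Cₑ + 0.74·0.0099.
Cₑ = (0.04074 − 0.007326) / 0.23 = 0.1453 mg/L.

0.145 mg/L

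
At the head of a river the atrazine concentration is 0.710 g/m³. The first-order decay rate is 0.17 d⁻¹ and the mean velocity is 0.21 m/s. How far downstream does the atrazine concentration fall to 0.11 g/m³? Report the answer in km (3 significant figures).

199 km

From C = C₀·e^(−kt), t = ln(C₀/C)/k = ln(0.710/0.11)/0.17 = 1.865/0.17 = 10.97 d.
Distance = v·t = 0.21 m/s × 9.477e+05 s = 1.99e+05 m = 199 km.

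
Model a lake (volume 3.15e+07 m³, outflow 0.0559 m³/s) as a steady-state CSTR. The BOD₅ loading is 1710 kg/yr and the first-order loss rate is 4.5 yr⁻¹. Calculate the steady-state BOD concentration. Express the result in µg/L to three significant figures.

11.9 µg/L

Outflow Q = 0.0559 m³/s × 3.156e+07 s/yr = 1.764e+06 m³/yr.
Steady-state CSTR mass balance: W = Q·C + k·V·C, so C = W/(Q + kV).
Q + kV = 1.764e+06 + 4.5·3.15e+07 = 1.435e+08 m³/yr.
C = 1710/1.435e+08 = 1.192e-05 kg/m³ = 0.01192 mg/L = 11.92 µg/L.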